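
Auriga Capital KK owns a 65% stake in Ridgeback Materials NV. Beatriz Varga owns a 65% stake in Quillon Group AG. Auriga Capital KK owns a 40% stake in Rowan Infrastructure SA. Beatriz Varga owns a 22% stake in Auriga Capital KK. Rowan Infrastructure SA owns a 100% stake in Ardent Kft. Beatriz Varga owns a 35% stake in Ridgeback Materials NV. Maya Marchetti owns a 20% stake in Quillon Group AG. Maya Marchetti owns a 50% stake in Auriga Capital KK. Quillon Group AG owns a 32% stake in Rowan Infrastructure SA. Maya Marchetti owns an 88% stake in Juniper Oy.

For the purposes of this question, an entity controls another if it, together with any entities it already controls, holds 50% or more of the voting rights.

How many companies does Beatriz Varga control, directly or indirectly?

Beatriz holds 65% of Quillon, so Beatriz controls Quillon.
No other company's threshold is met.
Beatriz controls 1 company.

1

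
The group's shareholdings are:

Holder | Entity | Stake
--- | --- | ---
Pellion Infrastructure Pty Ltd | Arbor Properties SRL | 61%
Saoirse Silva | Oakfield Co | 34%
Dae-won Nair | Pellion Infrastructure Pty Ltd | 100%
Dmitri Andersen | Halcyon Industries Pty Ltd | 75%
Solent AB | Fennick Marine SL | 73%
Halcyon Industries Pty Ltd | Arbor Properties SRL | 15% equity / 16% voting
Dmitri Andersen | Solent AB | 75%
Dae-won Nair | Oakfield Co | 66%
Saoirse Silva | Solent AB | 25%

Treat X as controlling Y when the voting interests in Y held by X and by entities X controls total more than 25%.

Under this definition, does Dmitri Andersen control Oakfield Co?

No

Dmitri holds 75% of Halcyon, so Dmitri controls Halcyon.
Dmitri holds 75% of Solent, so Dmitri controls Solent.
Solent holds 73% of Fennick, so Dmitri controls Fennick.
Neither Dmitri nor any entity Dmitri controls holds any voting interest in Oakfield.
So Dmitri does not control Oakfield.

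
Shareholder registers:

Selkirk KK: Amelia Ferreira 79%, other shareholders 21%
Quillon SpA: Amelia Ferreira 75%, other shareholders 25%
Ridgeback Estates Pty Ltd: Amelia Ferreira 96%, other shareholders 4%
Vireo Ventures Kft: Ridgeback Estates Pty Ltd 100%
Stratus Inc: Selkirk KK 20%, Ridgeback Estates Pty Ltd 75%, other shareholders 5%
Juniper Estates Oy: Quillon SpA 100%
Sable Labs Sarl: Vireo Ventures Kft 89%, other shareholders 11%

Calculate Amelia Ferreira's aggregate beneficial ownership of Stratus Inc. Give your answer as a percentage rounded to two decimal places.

Amelia reaches Stratus along 2 paths.
Via Selkirk: 79% × 20% = 15.8%.
Via Ridgeback: 96% × 75% = 72%.
Total: 15.8% + 72% = 87.8%.
Rounded: 87.80%.

87.80%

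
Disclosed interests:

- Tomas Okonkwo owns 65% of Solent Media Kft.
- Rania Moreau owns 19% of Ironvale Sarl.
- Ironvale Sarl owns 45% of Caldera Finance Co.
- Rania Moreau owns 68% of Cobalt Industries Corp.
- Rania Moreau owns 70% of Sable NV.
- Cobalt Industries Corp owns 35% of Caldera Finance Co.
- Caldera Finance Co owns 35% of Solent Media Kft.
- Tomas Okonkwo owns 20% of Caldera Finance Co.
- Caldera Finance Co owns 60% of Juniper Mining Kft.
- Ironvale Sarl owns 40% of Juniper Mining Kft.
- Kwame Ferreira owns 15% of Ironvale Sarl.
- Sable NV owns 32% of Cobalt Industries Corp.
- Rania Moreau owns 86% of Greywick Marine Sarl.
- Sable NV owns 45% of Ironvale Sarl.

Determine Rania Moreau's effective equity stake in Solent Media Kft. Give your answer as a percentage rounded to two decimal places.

Rania reaches Solent along 4 paths.
Via Sable → Cobalt → Caldera: 70% × 32% × 35% × 35% = 2.744%.
Via Cobalt → Caldera: 68% × 35% × 35% = 8.33%.
Via Sable → Ironvale → Caldera: 70% × 45% × 45% × 35% = 4.96125%.
Via Ironvale → Caldera: 19% × 45% × 35% = 2.9925%.
Total: 2.744% + 8.33% + 4.96125% + 2.9925% = 19.02775%.
Rounded: 19.03%.

19.03%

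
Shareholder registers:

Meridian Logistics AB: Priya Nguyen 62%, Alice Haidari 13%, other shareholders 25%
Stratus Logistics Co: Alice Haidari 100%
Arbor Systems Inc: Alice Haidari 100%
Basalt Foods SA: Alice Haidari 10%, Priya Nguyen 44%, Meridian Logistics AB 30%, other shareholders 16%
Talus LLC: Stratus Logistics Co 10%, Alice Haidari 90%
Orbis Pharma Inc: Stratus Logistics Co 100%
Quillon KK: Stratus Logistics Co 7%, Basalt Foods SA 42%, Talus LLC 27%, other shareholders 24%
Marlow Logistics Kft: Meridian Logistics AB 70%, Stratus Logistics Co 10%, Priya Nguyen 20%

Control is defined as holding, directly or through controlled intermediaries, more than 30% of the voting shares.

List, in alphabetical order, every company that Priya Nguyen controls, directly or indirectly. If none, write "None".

Priya holds 62% of Meridian, so Priya controls Meridian.
Priya and Meridian together hold 44% + 30% = 74% of Basalt, so Priya controls Basalt.
Basalt holds 42% of Quillon, so Priya controls Quillon.
Meridian and Priya together hold 70% + 20% = 90% of Marlow, so Priya controls Marlow.
No other company's threshold is met.

Basalt Foods SA, Marlow Logistics Kft, Meridian Logistics AB, Quillon KK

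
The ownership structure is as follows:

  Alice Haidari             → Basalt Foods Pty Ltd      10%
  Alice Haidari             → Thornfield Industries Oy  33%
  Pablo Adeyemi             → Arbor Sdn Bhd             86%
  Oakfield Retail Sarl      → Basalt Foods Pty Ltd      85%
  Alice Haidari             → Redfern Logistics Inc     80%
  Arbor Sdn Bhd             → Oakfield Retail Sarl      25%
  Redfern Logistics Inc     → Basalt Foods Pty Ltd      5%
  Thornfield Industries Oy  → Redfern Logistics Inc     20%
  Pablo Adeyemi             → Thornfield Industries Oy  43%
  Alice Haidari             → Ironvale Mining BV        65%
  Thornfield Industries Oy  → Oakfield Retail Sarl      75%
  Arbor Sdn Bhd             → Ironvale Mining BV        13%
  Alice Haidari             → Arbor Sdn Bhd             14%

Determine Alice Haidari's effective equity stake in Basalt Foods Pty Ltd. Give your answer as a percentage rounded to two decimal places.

Alice reaches Basalt along 5 paths.
Via Redfern: 80% × 5% = 4%.
Via Thornfield → Redfern: 33% × 20% × 5% = 0.33%.
Direct stake: 10% = 10%.
Via Thornfield → Oakfield: 33% × 75% × 85% = 21.0375%.
Via Arbor → Oakfield: 14% × 25% × 85% = 2.975%.
Total: 4% + 0.33% + 10% + 21.0375% + 2.975% = 38.3425%.
Rounded: 38.34%.

38.34%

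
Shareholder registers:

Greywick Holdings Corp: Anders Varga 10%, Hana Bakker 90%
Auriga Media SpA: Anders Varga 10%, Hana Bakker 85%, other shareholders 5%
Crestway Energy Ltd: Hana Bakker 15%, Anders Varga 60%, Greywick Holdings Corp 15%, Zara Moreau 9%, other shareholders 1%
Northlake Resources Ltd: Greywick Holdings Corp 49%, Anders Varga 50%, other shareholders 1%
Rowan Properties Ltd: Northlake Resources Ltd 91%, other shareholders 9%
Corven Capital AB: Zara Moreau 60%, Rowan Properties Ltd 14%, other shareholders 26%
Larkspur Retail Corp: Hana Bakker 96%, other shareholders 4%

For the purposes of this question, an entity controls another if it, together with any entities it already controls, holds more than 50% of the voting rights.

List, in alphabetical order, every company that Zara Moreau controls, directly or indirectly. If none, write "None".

Zara holds 60% of Corven, so Zara controls Corven.
No other company's threshold is met.

Corven Capital AB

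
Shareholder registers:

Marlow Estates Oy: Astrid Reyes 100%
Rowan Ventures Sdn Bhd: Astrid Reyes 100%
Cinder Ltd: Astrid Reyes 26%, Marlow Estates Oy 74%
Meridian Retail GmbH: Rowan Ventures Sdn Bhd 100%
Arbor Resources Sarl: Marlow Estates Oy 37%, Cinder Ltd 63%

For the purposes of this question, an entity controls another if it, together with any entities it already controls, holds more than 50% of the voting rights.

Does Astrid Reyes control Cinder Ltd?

Yes

Astrid holds 100% of Marlow, so Astrid controls Marlow.
Astrid and Marlow together hold 26% + 74% = 100% of Cinder, so Astrid controls Cinder.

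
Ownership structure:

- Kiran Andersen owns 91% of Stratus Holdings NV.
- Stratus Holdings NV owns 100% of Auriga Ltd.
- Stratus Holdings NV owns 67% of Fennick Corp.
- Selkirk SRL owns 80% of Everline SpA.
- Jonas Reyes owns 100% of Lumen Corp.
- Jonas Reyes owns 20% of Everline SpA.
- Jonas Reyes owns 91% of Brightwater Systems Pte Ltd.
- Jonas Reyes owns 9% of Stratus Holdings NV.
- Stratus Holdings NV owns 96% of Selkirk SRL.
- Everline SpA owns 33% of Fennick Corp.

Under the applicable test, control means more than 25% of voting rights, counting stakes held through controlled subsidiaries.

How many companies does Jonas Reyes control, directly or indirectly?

Jonas holds 91% of Brightwater, so Jonas controls Brightwater.
Jonas holds 100% of Lumen, so Jonas controls Lumen.
No other company's threshold is met.
Jonas controls 2 companies.

2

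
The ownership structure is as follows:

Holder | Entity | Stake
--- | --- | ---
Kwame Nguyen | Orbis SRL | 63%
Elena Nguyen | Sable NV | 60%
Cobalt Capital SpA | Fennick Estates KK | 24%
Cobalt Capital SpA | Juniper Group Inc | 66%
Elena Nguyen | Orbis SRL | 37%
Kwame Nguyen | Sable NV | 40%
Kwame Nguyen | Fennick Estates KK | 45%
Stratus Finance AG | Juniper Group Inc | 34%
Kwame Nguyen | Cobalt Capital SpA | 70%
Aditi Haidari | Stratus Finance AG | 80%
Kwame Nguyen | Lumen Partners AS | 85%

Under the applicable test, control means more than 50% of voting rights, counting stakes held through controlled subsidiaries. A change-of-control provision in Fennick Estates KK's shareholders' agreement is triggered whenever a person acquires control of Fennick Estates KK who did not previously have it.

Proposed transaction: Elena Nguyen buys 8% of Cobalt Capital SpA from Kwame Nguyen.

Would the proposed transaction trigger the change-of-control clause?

The purchase adds only to Elena's holdings (Kwame's stake shrinks), so Elena is the only person who could newly come to control Fennick.
Elena holds 60% of Sable, so Elena controls Sable.
Neither Elena nor any entity Elena controls holds any voting interest in Fennick.
So before the transaction, Elena does not control Fennick.
After the purchase, Elena holds 8% of Cobalt directly, and Kwame's stake falls to 62%.
Elena's side now holds 8% of Cobalt, not > 50%, so Elena still does not control Cobalt.
After the transaction, neither Elena nor any entity Elena controls holds a voting interest in Fennick, so Elena still does not control it.
No new person acquires control, so the clause is not triggered.

No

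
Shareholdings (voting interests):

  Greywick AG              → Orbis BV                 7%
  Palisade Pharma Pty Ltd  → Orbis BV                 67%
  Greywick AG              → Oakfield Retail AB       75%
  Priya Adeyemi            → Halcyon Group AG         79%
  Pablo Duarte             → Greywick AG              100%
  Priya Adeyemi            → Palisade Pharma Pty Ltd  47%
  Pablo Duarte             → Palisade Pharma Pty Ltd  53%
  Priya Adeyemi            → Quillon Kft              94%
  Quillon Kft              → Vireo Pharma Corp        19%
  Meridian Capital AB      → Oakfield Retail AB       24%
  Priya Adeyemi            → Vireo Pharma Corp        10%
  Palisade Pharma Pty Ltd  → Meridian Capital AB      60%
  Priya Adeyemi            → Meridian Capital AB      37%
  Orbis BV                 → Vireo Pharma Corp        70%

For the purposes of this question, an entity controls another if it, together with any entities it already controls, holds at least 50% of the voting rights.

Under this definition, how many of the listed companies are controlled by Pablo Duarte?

Pablo holds 53% of Palisade, so Pablo controls Palisade.
Pablo holds 100% of Greywick, so Pablo controls Greywick.
Palisade and Greywick together hold 67% + 7% = 74% of Orbis, so Pablo controls Orbis.
Palisade holds 60% of Meridian, so Pablo controls Meridian.
Orbis holds 70% of Vireo, so Pablo controls Vireo.
Greywick and Meridian together hold 75% + 24% = 99% of Oakfield, so Pablo controls Oakfield.
No other company's threshold is met.
Pablo controls 6 companies.

6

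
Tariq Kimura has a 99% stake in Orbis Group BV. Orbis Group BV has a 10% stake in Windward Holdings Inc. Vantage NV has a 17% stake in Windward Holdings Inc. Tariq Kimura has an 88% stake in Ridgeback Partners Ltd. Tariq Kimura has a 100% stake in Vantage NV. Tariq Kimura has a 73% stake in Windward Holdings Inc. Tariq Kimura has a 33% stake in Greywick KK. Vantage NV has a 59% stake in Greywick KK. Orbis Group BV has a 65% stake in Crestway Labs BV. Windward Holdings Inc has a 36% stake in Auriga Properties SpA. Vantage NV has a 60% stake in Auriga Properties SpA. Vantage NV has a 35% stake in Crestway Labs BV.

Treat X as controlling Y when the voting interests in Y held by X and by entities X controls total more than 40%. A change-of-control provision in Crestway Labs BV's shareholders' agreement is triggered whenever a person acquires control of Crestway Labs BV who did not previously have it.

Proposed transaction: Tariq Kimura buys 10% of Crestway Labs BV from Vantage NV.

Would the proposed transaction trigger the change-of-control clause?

The purchase adds only to Tariq's holdings (Vantage's stake shrinks), so Tariq is the only person who could newly come to control Crestway.
Tariq holds 100% of Vantage, so Tariq controls Vantage.
Tariq holds 99% of Orbis, so Tariq controls Orbis.
Vantage and Orbis together hold 35% + 65% = 100% of Crestway, so Tariq controls Crestway.
So Tariq already controls Crestway before the transaction.
After the purchase, Tariq holds 10% of Crestway directly, and Vantage's stake falls to 25%.
Tariq controlled Crestway already, so this is not a new person acquiring control; every other person's position is unchanged or reduced.
No new person acquires control, so the clause is not triggered.

No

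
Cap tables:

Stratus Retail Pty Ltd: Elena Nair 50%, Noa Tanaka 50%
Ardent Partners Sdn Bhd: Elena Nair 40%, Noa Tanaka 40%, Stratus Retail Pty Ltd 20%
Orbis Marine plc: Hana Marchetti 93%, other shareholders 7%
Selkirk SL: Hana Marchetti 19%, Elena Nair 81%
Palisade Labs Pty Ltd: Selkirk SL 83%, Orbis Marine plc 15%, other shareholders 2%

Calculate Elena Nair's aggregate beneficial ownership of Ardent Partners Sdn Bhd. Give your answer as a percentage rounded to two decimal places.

Elena reaches Ardent along 2 paths.
Direct stake: 40% = 40%.
Via Stratus: 50% × 20% = 10%.
Total: 40% + 10% = 50%.
Rounded: 50.00%.

50.00%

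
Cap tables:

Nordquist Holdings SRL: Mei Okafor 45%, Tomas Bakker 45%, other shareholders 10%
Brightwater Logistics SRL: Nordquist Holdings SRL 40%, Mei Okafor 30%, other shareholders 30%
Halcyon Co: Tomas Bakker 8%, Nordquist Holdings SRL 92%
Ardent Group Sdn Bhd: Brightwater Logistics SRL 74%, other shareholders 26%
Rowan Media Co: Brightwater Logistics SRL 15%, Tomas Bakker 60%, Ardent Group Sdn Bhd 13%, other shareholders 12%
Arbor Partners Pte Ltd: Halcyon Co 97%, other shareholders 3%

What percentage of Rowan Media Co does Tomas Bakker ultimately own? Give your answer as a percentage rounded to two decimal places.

64.43%

Tomas reaches Rowan along 3 paths.
Via Nordquist → Brightwater: 45% × 40% × 15% = 2.7%.
Direct stake: 60% = 60%.
Via Nordquist → Brightwater → Ardent: 45% × 40% × 74% × 13% = 1.7316%.
Total: 2.7% + 60% + 1.7316% = 64.4316%.
Rounded: 64.43%.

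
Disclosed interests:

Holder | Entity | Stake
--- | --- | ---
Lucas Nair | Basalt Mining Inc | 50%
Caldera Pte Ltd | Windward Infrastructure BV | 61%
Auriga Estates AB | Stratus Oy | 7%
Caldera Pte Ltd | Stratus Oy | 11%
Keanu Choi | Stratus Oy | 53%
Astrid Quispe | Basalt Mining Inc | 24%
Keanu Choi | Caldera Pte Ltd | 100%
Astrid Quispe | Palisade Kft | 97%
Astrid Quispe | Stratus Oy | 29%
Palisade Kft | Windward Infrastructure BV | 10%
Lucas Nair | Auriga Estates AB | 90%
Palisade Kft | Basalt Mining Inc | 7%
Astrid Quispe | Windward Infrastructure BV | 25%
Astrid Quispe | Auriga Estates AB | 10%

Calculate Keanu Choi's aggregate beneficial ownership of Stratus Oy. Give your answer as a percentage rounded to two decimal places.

64.00%

Keanu reaches Stratus along 2 paths.
Direct stake: 53% = 53%.
Via Caldera: 100% × 11% = 11%.
Total: 53% + 11% = 64%.
Rounded: 64.00%.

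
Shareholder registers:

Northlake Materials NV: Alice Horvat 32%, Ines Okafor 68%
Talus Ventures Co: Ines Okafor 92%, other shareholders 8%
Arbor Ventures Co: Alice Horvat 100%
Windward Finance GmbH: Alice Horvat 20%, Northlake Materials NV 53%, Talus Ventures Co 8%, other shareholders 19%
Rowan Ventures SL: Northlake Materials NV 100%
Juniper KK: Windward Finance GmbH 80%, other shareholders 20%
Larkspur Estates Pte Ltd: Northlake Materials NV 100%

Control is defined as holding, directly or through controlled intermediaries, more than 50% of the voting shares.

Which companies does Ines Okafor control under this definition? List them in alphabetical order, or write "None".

Ines holds 68% of Northlake, so Ines controls Northlake.
Ines holds 92% of Talus, so Ines controls Talus.
Northlake and Talus together hold 53% + 8% = 61% of Windward, so Ines controls Windward.
Northlake holds 100% of Rowan, so Ines controls Rowan.
Windward holds 80% of Juniper, so Ines controls Juniper.
Northlake holds 100% of Larkspur, so Ines controls Larkspur.
No other company's threshold is met.

Juniper KK, Larkspur Estates Pte Ltd, Northlake Materials NV, Rowan Ventures SL, Talus Ventures Co, Windward Finance GmbH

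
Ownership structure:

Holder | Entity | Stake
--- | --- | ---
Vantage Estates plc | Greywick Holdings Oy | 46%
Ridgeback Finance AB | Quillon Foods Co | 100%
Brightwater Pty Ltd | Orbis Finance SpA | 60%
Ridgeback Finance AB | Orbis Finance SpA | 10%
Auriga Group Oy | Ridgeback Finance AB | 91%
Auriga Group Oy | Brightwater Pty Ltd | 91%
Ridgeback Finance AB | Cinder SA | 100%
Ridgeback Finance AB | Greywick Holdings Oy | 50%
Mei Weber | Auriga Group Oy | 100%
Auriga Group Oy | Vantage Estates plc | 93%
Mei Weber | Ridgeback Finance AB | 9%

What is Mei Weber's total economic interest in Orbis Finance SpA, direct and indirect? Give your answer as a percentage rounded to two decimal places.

Mei reaches Orbis along 3 paths.
Via Auriga → Brightwater: 100% × 91% × 60% = 54.6%.
Via Auriga → Ridgeback: 100% × 91% × 10% = 9.1%.
Via Ridgeback: 9% × 10% = 0.9%.
Total: 54.6% + 9.1% + 0.9% = 64.6%.
Rounded: 64.60%.

64.60%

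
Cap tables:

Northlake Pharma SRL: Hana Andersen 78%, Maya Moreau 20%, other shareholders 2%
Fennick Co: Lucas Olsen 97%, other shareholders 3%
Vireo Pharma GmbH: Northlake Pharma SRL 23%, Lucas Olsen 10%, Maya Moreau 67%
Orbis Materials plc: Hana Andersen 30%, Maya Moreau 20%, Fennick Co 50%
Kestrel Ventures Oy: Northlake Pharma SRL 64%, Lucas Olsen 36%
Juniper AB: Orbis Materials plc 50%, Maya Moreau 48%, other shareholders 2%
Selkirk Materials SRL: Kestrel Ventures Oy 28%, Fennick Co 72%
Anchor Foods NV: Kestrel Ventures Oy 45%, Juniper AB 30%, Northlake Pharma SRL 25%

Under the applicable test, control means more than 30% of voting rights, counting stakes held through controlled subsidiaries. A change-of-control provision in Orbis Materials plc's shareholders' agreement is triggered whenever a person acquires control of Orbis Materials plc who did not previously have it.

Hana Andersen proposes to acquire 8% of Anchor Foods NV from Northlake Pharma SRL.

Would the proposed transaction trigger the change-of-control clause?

The purchase adds only to Hana's holdings (Northlake's stake shrinks), so Hana is the only person who could newly come to control Orbis.
Hana holds 78% of Northlake, so Hana controls Northlake.
Northlake holds 64% of Kestrel, so Hana controls Kestrel.
Kestrel and Northlake together hold 45% + 25% = 70% of Anchor, so Hana controls Anchor.
In Orbis, Hana's side holds only 30%, not > 30%.
So before the transaction, Hana does not control Orbis.
After the purchase, Hana holds 8% of Anchor directly, and Northlake's stake falls to 17%.
Kestrel and Northlake and Hana together hold 45% + 17% + 8% = 70% of Anchor, so Hana controls Anchor.
After the transaction, Hana's side holds 30% of Orbis, not > 30%, so Hana still does not control Orbis.
No new person acquires control, so the clause is not triggered.

No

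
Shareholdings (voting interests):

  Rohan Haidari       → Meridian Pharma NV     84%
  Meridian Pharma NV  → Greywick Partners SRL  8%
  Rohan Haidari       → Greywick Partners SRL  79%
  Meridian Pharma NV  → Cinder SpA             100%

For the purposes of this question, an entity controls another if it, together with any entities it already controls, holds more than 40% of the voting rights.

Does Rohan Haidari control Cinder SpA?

Yes

Rohan holds 84% of Meridian, so Rohan controls Meridian.
Meridian holds 100% of Cinder, so Rohan controls Cinder.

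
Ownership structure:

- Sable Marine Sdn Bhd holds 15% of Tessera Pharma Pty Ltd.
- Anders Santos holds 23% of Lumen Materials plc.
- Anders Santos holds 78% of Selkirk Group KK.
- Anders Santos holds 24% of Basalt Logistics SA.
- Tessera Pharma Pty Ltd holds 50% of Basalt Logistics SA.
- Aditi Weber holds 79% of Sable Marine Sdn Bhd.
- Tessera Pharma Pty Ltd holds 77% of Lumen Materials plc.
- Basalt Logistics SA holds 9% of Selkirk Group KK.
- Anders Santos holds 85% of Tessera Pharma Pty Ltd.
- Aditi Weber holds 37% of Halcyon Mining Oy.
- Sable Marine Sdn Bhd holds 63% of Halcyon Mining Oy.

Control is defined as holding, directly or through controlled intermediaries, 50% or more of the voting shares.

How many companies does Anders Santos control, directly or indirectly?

Anders holds 85% of Tessera, so Anders controls Tessera.
Anders and Tessera together hold 24% + 50% = 74% of Basalt, so Anders controls Basalt.
Basalt and Anders together hold 9% + 78% = 87% of Selkirk, so Anders controls Selkirk.
Tessera and Anders together hold 77% + 23% = 100% of Lumen, so Anders controls Lumen.
No other company's threshold is met.
Anders controls 4 companies.

4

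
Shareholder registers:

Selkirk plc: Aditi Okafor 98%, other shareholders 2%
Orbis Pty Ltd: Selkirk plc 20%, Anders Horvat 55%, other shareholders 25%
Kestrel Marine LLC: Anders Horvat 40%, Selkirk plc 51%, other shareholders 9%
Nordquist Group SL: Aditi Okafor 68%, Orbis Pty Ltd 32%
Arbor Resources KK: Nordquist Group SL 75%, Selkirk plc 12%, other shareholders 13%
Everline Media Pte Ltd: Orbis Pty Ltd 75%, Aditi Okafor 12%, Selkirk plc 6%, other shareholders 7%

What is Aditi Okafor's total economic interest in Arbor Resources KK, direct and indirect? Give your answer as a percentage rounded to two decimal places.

Aditi reaches Arbor along 3 paths.
Via Nordquist: 68% × 75% = 51%.
Via Selkirk → Orbis → Nordquist: 98% × 20% × 32% × 75% = 4.704%.
Via Selkirk: 98% × 12% = 11.76%.
Total: 51% + 4.704% + 11.76% = 67.464%.
Rounded: 67.46%.

67.46%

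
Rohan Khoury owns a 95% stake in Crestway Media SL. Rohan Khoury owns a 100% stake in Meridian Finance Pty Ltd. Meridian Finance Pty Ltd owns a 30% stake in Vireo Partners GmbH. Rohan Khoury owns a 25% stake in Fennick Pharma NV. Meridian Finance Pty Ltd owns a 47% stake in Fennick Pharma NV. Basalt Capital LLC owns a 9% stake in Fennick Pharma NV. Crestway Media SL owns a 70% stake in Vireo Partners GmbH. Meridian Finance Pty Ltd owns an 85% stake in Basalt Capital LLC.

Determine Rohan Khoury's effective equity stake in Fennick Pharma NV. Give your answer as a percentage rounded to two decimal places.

Rohan reaches Fennick along 3 paths.
Via Meridian: 100% × 47% = 47%.
Direct stake: 25% = 25%.
Via Meridian → Basalt: 100% × 85% × 9% = 7.65%.
Total: 47% + 25% + 7.65% = 79.65%.

79.65%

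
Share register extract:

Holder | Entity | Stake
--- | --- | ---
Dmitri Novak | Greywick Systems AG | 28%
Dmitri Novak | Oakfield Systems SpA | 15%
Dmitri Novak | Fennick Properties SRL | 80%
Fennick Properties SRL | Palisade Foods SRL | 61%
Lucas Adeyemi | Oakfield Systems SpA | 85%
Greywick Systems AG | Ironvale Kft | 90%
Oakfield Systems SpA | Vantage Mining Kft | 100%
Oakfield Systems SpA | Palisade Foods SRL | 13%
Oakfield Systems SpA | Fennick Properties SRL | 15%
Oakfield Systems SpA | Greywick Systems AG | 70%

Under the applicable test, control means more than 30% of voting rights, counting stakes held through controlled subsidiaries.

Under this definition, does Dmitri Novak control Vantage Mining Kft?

Dmitri holds 80% of Fennick, so Dmitri controls Fennick.
Fennick holds 61% of Palisade, so Dmitri controls Palisade.
Neither Dmitri nor any entity Dmitri controls holds any voting interest in Vantage.
So Dmitri does not control Vantage.

No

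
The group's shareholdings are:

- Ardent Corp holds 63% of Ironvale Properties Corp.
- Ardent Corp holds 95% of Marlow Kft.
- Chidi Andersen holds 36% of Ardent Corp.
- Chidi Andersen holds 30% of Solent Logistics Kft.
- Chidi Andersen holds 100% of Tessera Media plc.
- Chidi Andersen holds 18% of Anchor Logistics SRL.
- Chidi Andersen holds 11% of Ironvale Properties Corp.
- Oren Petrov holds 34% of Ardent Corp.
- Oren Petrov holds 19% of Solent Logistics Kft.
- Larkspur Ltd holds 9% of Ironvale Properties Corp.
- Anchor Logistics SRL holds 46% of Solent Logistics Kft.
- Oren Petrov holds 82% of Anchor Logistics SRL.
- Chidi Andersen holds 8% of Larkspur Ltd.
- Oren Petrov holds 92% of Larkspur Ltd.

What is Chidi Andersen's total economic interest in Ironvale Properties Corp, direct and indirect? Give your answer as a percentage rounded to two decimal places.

Chidi reaches Ironvale along 3 paths.
Via Ardent: 36% × 63% = 22.68%.
Via Larkspur: 8% × 9% = 0.72%.
Direct stake: 11% = 11%.
Total: 22.68% + 0.72% + 11% = 34.4%.
Rounded: 34.40%.

34.40%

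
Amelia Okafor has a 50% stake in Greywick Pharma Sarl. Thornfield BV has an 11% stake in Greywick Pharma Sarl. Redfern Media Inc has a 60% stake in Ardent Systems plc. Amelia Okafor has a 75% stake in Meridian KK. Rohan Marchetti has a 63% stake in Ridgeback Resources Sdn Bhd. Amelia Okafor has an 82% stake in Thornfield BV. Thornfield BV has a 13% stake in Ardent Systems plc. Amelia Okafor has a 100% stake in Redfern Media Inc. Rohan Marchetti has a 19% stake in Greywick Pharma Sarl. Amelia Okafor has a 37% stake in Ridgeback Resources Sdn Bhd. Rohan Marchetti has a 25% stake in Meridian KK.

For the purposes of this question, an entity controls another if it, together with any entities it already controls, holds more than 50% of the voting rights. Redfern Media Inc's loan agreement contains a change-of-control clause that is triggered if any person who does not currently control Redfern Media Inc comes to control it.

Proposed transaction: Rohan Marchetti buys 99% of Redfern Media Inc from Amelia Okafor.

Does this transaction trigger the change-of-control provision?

Yes

The purchase adds only to Rohan's holdings (Amelia's stake shrinks), so Rohan is the only person who could newly come to control Redfern.
Rohan holds 63% of Ridgeback, so Rohan controls Ridgeback.
Neither Rohan nor any entity Rohan controls holds any voting interest in Redfern.
So before the transaction, Rohan does not control Redfern.
After the purchase, Rohan holds 99% of Redfern directly, and Amelia's stake falls to 1%.
Rohan holds 99% of Redfern, so Rohan controls Redfern.
Rohan did not control Redfern before and does after, so the clause is triggered.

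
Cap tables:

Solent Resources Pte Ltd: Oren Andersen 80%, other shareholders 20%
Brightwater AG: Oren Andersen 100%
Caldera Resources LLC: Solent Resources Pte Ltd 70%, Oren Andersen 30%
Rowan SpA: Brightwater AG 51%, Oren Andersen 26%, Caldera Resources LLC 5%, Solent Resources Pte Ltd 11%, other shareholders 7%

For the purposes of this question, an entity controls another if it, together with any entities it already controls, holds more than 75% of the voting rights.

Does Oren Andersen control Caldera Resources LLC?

Yes

Oren holds 80% of Solent, so Oren controls Solent.
Solent and Oren together hold 70% + 30% = 100% of Caldera, so Oren controls Caldera.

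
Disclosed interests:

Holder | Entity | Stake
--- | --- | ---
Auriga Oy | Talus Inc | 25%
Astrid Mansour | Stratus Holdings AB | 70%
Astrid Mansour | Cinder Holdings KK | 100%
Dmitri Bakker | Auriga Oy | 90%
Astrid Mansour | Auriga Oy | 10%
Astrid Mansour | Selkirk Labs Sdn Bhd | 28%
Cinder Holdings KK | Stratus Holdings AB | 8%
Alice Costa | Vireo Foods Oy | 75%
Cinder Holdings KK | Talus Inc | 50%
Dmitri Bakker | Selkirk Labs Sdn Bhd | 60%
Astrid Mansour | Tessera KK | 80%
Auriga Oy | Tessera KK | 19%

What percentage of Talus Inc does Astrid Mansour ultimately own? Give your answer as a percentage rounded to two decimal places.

Astrid reaches Talus along 2 paths.
Via Cinder: 100% × 50% = 50%.
Via Auriga: 10% × 25% = 2.5%.
Total: 50% + 2.5% = 52.5%.
Rounded: 52.50%.

52.50%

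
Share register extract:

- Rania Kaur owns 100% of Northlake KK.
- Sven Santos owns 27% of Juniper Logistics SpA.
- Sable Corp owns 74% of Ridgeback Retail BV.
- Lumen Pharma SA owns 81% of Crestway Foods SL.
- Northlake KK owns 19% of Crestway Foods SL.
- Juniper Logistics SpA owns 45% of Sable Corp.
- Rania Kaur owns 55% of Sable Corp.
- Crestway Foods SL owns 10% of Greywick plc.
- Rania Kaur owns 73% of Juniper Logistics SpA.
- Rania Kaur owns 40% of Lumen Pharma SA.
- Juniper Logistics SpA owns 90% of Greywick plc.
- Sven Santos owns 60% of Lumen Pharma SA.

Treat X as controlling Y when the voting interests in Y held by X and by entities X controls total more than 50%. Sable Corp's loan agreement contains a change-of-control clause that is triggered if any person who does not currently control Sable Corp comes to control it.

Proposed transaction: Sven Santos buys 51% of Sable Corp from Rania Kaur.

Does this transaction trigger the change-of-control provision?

Yes

The purchase adds only to Sven's holdings (Rania's stake shrinks), so Sven is the only person who could newly come to control Sable.
Sven holds 60% of Lumen, so Sven controls Lumen.
Lumen holds 81% of Crestway, so Sven controls Crestway.
Neither Sven nor any entity Sven controls holds any voting interest in Sable.
So before the transaction, Sven does not control Sable.
After the purchase, Sven holds 51% of Sable directly, and Rania's stake falls to 4%.
Sven holds 51% of Sable, so Sven controls Sable.
Sven did not control Sable before and does after, so the clause is triggered.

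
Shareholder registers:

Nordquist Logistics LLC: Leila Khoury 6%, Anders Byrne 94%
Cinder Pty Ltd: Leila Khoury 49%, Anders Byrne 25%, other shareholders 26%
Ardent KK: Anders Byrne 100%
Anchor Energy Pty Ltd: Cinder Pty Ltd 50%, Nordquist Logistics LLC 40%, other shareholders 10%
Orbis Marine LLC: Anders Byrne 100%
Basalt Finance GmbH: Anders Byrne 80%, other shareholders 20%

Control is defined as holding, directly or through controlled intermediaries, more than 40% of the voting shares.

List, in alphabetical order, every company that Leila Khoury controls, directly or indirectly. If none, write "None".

Anchor Energy Pty Ltd, Cinder Pty Ltd

Leila holds 49% of Cinder, so Leila controls Cinder.
Cinder holds 50% of Anchor, so Leila controls Anchor.
No other company's threshold is met.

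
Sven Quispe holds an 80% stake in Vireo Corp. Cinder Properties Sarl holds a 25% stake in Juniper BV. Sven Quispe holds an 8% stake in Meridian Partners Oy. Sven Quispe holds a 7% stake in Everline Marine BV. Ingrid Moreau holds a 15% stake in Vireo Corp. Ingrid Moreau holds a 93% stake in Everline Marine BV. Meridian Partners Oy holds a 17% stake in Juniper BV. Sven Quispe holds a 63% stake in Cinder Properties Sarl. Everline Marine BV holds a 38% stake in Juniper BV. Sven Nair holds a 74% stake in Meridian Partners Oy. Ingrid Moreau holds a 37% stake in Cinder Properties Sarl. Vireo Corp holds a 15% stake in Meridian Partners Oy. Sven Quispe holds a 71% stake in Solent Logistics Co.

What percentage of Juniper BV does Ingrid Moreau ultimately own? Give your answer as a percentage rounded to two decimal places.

44.97%

Ingrid reaches Juniper along 3 paths.
Via Everline: 93% × 38% = 35.34%.
Via Vireo → Meridian: 15% × 15% × 17% = 0.3825%.
Via Cinder: 37% × 25% = 9.25%.
Total: 35.34% + 0.3825% + 9.25% = 44.9725%.
Rounded: 44.97%.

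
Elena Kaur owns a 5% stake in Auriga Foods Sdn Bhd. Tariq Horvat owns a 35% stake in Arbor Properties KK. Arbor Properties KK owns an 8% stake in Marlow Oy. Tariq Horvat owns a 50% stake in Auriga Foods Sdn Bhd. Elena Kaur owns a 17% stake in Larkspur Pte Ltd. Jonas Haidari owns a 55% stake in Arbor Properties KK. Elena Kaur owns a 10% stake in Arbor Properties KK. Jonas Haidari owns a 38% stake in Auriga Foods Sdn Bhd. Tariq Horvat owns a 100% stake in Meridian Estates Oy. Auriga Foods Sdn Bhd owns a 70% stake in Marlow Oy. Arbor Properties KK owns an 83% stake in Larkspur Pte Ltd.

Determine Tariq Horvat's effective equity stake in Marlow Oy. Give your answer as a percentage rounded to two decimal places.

Tariq reaches Marlow along 2 paths.
Via Auriga: 50% × 70% = 35%.
Via Arbor: 35% × 8% = 2.8%.
Total: 35% + 2.8% = 37.8%.
Rounded: 37.80%.

37.80%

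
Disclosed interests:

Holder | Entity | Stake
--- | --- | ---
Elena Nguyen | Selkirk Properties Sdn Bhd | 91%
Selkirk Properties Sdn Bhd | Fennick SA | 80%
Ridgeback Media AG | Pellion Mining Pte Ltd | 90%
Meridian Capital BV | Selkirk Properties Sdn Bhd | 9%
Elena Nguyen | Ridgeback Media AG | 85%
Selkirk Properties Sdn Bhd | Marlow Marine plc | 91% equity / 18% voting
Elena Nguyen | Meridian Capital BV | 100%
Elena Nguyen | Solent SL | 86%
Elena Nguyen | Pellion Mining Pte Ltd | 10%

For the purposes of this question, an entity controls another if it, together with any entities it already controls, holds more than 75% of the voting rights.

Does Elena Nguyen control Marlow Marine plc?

Elena holds 100% of Meridian, so Elena controls Meridian.
Elena holds 85% of Ridgeback, so Elena controls Ridgeback.
Elena and Ridgeback together hold 10% + 90% = 100% of Pellion, so Elena controls Pellion.
Elena and Meridian together hold 91% + 9% = 100% of Selkirk, so Elena controls Selkirk.
Selkirk holds 80% of Fennick, so Elena controls Fennick.
Elena holds 86% of Solent, so Elena controls Solent.
In Marlow, Elena's side holds only 18%, not > 75%.
So Elena does not control Marlow.

No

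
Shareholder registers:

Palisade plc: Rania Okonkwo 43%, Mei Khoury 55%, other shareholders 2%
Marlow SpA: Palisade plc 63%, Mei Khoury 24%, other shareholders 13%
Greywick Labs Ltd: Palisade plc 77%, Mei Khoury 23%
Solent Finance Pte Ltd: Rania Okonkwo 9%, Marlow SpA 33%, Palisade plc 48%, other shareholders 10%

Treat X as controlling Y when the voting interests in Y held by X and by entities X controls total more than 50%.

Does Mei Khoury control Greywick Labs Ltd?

Mei holds 55% of Palisade, so Mei controls Palisade.
Palisade and Mei together hold 77% + 23% = 100% of Greywick, so Mei controls Greywick.

Yes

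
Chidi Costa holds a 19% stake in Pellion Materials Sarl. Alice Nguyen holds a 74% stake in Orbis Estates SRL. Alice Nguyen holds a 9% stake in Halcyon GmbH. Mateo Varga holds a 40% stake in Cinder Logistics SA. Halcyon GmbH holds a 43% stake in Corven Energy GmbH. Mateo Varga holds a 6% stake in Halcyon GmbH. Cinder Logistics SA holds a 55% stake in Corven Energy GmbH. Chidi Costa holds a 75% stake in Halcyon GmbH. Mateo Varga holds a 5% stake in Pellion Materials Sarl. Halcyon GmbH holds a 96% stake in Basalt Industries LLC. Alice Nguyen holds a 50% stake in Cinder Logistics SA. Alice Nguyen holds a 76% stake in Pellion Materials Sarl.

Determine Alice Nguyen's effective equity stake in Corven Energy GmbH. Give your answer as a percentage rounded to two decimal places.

31.37%

Alice reaches Corven along 2 paths.
Via Halcyon: 9% × 43% = 3.87%.
Via Cinder: 50% × 55% = 27.5%.
Total: 3.87% + 27.5% = 31.37%.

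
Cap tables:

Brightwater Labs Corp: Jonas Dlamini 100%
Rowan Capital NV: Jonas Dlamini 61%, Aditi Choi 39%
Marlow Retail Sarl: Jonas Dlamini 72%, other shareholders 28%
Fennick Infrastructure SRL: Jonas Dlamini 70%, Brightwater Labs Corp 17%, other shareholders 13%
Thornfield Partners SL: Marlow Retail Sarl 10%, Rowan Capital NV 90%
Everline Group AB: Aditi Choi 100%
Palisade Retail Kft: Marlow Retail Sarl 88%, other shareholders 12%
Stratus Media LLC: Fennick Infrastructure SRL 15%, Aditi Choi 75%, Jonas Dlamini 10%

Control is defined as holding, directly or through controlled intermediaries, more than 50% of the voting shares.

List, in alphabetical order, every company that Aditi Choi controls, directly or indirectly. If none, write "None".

Everline Group AB, Stratus Media LLC

Aditi holds 100% of Everline, so Aditi controls Everline.
Aditi holds 75% of Stratus, so Aditi controls Stratus.
No other company's threshold is met.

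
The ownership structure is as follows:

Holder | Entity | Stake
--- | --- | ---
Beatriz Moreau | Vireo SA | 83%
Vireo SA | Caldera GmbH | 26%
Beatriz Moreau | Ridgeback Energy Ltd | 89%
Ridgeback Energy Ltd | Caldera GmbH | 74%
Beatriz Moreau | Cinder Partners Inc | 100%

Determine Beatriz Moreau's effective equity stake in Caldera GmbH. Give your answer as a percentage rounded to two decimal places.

87.44%

Beatriz reaches Caldera along 2 paths.
Via Vireo: 83% × 26% = 21.58%.
Via Ridgeback: 89% × 74% = 65.86%.
Total: 21.58% + 65.86% = 87.44%.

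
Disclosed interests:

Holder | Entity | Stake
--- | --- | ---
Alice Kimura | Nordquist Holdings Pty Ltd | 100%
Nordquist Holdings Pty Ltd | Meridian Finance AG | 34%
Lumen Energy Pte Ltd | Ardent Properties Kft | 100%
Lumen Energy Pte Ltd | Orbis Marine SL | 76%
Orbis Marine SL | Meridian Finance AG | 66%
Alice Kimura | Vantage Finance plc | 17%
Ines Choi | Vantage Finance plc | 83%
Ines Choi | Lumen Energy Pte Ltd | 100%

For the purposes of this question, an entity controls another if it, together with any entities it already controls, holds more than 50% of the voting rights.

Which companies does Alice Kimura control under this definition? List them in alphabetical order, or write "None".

Alice holds 100% of Nordquist, so Alice controls Nordquist.
No other company's threshold is met.

Nordquist Holdings Pty Ltd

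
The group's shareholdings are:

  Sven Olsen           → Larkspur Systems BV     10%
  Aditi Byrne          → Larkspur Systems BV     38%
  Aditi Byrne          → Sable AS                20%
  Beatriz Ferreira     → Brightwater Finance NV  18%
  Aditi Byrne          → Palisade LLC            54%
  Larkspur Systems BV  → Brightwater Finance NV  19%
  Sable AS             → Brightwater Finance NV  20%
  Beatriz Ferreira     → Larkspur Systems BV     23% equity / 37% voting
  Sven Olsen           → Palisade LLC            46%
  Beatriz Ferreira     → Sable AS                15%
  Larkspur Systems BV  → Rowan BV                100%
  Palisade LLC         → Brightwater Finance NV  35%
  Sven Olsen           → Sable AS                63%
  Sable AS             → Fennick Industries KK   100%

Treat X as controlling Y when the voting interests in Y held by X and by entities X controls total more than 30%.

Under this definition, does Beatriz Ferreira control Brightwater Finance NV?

Yes

Beatriz holds 37% of Larkspur, so Beatriz controls Larkspur.
Larkspur and Beatriz together hold 19% + 18% = 37% of Brightwater, so Beatriz controls Brightwater.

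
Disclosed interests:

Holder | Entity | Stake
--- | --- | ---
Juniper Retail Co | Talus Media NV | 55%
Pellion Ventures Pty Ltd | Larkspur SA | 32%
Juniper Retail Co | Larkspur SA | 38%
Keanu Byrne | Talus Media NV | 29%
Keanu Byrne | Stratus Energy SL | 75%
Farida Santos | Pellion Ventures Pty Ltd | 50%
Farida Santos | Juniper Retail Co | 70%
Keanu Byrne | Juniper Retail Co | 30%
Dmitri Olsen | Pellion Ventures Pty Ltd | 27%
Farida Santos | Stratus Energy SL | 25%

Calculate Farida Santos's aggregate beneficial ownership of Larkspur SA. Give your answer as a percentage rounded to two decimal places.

42.60%

Farida reaches Larkspur along 2 paths.
Via Pellion: 50% × 32% = 16%.
Via Juniper: 70% × 38% = 26.6%.
Total: 16% + 26.6% = 42.6%.
Rounded: 42.60%.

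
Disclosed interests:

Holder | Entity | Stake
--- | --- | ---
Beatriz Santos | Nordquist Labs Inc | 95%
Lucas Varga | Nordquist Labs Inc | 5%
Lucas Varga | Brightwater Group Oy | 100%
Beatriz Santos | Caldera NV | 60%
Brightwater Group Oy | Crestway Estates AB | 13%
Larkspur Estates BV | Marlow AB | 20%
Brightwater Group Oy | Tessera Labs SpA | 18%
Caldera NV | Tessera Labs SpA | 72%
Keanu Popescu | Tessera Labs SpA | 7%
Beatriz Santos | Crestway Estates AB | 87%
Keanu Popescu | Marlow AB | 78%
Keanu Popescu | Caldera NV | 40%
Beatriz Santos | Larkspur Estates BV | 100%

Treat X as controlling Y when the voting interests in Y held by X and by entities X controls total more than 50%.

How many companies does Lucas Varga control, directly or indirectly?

1

Lucas holds 100% of Brightwater, so Lucas controls Brightwater.
No other company's threshold is met.
Lucas controls 1 company.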